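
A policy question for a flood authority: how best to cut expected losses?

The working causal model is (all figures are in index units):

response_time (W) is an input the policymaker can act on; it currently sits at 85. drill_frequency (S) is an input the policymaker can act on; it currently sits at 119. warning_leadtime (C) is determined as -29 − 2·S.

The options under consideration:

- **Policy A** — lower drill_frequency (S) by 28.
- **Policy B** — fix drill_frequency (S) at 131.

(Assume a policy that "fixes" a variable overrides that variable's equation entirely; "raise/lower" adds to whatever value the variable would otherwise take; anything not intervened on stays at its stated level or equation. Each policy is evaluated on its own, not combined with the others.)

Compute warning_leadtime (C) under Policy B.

Policy B (S := 131):
  S = 131
  C = -29 − 2·131 = -291

-291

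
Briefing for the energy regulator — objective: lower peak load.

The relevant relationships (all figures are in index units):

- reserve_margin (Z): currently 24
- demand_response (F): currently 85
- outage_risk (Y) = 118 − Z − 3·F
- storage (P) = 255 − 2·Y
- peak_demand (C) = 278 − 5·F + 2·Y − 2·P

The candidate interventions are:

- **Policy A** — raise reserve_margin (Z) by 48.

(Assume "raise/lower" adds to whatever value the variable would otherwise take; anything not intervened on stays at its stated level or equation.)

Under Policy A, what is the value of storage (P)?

673

Policy A (Z + 48):
  Z = 24 + 48 = 72
  F = 85
  Y = 118 − 72 − 3·85 = -209
  P = 255 − 2·(-209) = 673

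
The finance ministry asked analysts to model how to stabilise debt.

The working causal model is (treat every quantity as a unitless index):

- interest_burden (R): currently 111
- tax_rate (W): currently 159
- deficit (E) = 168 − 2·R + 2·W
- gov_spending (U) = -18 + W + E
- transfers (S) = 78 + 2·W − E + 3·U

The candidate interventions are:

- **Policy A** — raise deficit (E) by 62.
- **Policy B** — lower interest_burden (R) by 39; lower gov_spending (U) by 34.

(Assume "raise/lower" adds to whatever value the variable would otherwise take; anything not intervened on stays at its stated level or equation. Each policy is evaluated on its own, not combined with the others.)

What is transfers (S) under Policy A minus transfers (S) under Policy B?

Policy A (E + 62):
  R = 111
  W = 159
  E = 168 − 2·111 + 2·159 (+62 from intervention) = 326
  U = -18 + 159 + 326 = 467
  S = 78 + 2·159 − 326 + 3·467 = 1471
Policy B (R − 39, U − 34):
  R = 111 − 39 = 72
  W = 159
  E = 168 − 2·72 + 2·159 = 342
  U = -18 + 159 + 342 (−34 from intervention) = 449
  S = 78 + 2·159 − 342 + 3·449 = 1401
S: 1471 − 1401 = 70

70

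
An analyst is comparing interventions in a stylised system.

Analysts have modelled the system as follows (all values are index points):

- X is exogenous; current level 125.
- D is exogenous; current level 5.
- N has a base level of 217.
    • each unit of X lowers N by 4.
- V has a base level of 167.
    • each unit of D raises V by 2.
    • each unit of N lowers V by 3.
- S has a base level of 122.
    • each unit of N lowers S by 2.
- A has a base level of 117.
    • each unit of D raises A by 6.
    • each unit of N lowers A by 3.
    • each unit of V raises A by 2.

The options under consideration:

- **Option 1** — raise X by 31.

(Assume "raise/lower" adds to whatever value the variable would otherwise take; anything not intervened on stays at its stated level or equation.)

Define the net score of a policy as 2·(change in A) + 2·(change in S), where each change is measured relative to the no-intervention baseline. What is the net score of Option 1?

2728

Baseline:
  X = 125
  D = 5
  N = 217 − 4·125 = -283
  V = 167 + 2·5 − 3·(-283) = 1026
  S = 122 − 2·(-283) = 688
  A = 117 + 6·5 − 3·(-283) + 2·1026 = 3048
Option 1 (X + 31):
  X = 125 + 31 = 156
  D = 5
  N = 217 − 4·156 = -407
  V = 167 + 2·5 − 3·(-407) = 1398
  S = 122 − 2·(-407) = 936
  A = 117 + 6·5 − 3·(-407) + 2·1398 = 4164
ΔA = 4164 − 3048 = 1116; ΔS = 936 − 688 = 248
Score = 2·1116 + 2·248 = 2728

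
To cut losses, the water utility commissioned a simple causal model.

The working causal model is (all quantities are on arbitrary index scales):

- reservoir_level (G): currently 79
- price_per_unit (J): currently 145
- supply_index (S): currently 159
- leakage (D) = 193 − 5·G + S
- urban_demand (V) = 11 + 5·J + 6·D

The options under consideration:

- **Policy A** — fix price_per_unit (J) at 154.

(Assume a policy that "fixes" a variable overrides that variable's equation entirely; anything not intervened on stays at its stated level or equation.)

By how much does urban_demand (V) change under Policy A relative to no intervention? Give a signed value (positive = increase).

45

Baseline:
  G = 79
  J = 145
  S = 159
  D = 193 − 5·79 + 159 = -43
  V = 11 + 5·145 + 6·(-43) = 478
Policy A (J := 154):
  G = 79
  J = 154
  S = 159
  D = 193 − 5·79 + 159 = -43
  V = 11 + 5·154 + 6·(-43) = 523
Change in V: 523 − 478 = 45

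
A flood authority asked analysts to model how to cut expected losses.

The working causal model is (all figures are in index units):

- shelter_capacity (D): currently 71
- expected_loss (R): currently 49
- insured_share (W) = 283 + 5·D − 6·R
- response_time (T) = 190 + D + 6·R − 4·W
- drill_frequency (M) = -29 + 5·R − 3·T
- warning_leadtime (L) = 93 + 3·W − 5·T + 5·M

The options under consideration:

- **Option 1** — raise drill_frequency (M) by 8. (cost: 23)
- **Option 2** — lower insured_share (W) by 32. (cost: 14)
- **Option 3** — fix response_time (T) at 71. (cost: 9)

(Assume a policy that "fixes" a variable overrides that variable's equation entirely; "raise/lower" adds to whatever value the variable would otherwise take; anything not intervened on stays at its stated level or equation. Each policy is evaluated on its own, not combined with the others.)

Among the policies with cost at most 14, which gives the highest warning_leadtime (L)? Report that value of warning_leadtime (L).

Option 2 (W − 32):
  D = 71
  R = 49
  W = 283 + 5·71 − 6·49 (−32 from intervention) = 312
  T = 190 + 71 + 6·49 − 4·312 = -693
  M = -29 + 5·49 − 3·(-693) = 2295
  L = 93 + 3·312 − 5·(-693) + 5·2295 = 15969
Option 3 (T := 71):
  D = 71
  R = 49
  W = 283 + 5·71 − 6·49 = 344
  T = 71
  M = -29 + 5·49 − 3·71 = 3
  L = 93 + 3·344 − 5·71 + 5·3 = 785
Comparing — Option 2: L=15969, Option 3: L=785. Highest is 15969 (Option 2).

15969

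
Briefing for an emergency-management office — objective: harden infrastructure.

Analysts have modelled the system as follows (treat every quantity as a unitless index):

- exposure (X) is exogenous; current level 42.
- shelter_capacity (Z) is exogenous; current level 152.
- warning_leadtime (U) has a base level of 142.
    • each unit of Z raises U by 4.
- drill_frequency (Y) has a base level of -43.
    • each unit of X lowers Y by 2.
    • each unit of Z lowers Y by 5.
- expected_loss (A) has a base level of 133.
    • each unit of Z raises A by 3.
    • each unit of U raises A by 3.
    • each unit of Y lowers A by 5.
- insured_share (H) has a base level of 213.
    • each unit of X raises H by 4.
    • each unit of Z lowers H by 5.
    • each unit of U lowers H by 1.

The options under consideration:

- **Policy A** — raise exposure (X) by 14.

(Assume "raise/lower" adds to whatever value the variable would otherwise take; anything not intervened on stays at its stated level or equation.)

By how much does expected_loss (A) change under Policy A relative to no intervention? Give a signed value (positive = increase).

Baseline:
  X = 42
  Z = 152
  U = 142 + 4·152 = 750
  Y = -43 − 2·42 − 5·152 = -887
  A = 133 + 3·152 + 3·750 − 5·(-887) = 7274
Policy A (X + 14):
  X = 42 + 14 = 56
  Z = 152
  U = 142 + 4·152 = 750
  Y = -43 − 2·56 − 5·152 = -915
  A = 133 + 3·152 + 3·750 − 5·(-915) = 7414
Change in A: 7414 − 7274 = 140

140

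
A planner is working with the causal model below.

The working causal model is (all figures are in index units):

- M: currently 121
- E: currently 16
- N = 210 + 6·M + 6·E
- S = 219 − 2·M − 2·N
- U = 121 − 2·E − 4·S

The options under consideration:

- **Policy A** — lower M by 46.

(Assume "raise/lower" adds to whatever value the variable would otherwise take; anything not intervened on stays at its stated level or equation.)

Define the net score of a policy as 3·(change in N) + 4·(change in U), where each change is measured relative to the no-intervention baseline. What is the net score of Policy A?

-11132

Baseline:
  M = 121
  E = 16
  N = 210 + 6·121 + 6·16 = 1032
  S = 219 − 2·121 − 2·1032 = -2087
  U = 121 − 2·16 − 4·(-2087) = 8437
Policy A (M − 46):
  M = 121 − 46 = 75
  E = 16
  N = 210 + 6·75 + 6·16 = 756
  S = 219 − 2·75 − 2·756 = -1443
  U = 121 − 2·16 − 4·(-1443) = 5861
ΔN = 756 − 1032 = -276; ΔU = 5861 − 8437 = -2576
Score = 3·(-276) + 4·(-2576) = -11132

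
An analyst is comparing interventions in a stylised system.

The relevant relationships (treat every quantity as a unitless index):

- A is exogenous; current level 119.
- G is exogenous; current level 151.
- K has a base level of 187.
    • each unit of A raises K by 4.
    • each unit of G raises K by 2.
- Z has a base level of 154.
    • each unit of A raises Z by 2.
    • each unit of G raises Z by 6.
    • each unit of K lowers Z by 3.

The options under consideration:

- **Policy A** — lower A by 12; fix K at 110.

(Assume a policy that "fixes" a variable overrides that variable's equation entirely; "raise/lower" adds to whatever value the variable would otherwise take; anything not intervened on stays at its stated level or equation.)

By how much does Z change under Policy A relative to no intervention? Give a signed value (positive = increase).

2541

Baseline:
  A = 119
  G = 151
  K = 187 + 4·119 + 2·151 = 965
  Z = 154 + 2·119 + 6·151 − 3·965 = -1597
Policy A (A − 12, K := 110):
  A = 119 − 12 = 107
  G = 151
  K = 110
  Z = 154 + 2·107 + 6·151 − 3·110 = 944
Change in Z: 944 − (-1597) = 2541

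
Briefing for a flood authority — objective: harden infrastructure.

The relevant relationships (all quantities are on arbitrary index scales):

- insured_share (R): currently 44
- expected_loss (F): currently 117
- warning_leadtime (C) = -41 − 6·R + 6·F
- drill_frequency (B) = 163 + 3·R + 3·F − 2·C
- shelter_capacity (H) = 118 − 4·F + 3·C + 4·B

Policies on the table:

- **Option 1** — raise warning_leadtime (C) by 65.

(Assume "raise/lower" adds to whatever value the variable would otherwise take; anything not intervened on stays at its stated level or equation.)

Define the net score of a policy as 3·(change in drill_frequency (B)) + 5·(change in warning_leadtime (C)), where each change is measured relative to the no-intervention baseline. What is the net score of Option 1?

Baseline:
  R = 44
  F = 117
  C = -41 − 6·44 + 6·117 = 397
  B = 163 + 3·44 + 3·117 − 2·397 = -148
Option 1 (C + 65):
  R = 44
  F = 117
  C = -41 − 6·44 + 6·117 (+65 from intervention) = 462
  B = 163 + 3·44 + 3·117 − 2·462 = -278
ΔB = -278 − (-148) = -130; ΔC = 462 − 397 = 65
Score = 3·(-130) + 5·65 = -65

-65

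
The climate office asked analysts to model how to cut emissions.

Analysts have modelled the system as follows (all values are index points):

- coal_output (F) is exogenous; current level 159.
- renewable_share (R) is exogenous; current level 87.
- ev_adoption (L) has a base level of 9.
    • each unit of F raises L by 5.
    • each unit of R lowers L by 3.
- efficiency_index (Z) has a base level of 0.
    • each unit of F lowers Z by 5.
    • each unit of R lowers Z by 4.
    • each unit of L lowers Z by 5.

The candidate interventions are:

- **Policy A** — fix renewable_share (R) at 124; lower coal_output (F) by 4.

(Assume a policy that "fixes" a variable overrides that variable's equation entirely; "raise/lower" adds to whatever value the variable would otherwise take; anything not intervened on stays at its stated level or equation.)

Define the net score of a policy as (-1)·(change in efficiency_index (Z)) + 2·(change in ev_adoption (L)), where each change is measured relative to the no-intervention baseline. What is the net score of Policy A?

Baseline:
  F = 159
  R = 87
  L = 9 + 5·159 − 3·87 = 543
  Z = 0 − 5·159 − 4·87 − 5·543 = -3858
Policy A (R := 124, F − 4):
  F = 159 − 4 = 155
  R = 124
  L = 9 + 5·155 − 3·124 = 412
  Z = 0 − 5·155 − 4·124 − 5·412 = -3331
ΔZ = -3331 − (-3858) = 527; ΔL = 412 − 543 = -131
Score = (-1)·527 + 2·(-131) = -789

-789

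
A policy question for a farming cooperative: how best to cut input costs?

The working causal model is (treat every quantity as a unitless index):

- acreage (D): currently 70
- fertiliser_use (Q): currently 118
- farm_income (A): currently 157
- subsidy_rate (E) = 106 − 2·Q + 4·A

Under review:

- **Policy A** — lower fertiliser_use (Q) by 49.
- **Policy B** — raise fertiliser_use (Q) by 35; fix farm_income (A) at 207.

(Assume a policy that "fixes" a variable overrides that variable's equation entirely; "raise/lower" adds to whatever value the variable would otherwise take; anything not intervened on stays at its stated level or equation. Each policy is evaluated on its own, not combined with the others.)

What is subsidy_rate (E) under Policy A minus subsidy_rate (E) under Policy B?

Policy A (Q − 49):
  Q = 118 − 49 = 69
  A = 157
  E = 106 − 2·69 + 4·157 = 596
Policy B (Q + 35, A := 207):
  Q = 118 + 35 = 153
  A = 207
  E = 106 − 2·153 + 4·207 = 628
E: 596 − 628 = -32

-32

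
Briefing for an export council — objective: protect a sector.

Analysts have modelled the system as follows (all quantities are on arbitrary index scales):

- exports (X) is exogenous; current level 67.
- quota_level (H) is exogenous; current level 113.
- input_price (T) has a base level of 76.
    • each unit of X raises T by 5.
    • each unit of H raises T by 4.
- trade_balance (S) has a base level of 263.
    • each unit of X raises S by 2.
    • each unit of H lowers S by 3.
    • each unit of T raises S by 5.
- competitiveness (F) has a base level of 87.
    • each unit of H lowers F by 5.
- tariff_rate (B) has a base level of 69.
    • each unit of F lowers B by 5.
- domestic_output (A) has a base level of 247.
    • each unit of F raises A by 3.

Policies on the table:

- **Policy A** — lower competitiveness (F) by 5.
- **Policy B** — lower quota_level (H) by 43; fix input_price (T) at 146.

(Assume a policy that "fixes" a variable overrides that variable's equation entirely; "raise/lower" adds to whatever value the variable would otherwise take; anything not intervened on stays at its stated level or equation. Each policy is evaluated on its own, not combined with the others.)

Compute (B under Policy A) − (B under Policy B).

1100

Policy A (F − 5):
  H = 113
  F = 87 − 5·113 (−5 from intervention) = -483
  B = 69 − 5·(-483) = 2484
Policy B (H − 43, T := 146):
  H = 113 − 43 = 70
  F = 87 − 5·70 = -263
  B = 69 − 5·(-263) = 1384
B: 2484 − 1384 = 1100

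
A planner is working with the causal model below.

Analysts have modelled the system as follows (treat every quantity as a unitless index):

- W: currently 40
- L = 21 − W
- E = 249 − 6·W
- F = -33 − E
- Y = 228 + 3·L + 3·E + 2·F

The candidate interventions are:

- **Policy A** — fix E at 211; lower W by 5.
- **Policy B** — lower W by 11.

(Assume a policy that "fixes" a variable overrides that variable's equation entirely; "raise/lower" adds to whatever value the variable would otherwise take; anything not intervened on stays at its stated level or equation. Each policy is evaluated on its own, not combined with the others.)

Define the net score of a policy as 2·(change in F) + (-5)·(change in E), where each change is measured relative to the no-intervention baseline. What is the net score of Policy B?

-462

Baseline:
  W = 40
  E = 249 − 6·40 = 9
  F = -33 − 9 = -42
Policy B (W − 11):
  W = 40 − 11 = 29
  E = 249 − 6·29 = 75
  F = -33 − 75 = -108
ΔF = -108 − (-42) = -66; ΔE = 75 − 9 = 66
Score = 2·(-66) + (-5)·66 = -462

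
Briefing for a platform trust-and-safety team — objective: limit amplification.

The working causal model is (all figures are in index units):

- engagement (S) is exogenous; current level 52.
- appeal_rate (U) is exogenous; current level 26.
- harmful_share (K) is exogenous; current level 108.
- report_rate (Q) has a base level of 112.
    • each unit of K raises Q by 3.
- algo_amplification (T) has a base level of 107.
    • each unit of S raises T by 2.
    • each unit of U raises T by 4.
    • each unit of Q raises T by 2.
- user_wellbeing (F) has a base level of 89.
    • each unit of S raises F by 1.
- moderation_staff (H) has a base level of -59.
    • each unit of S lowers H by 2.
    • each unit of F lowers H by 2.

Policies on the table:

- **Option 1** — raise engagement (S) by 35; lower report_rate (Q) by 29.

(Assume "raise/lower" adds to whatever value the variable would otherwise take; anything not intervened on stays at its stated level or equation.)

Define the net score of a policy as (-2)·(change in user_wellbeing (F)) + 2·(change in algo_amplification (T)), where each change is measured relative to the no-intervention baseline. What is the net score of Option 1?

Baseline:
  S = 52
  U = 26
  K = 108
  Q = 112 + 3·108 = 436
  T = 107 + 2·52 + 4·26 + 2·436 = 1187
  F = 89 + 52 = 141
Option 1 (S + 35, Q − 29):
  S = 52 + 35 = 87
  U = 26
  K = 108
  Q = 112 + 3·108 (−29 from intervention) = 407
  T = 107 + 2·87 + 4·26 + 2·407 = 1199
  F = 89 + 87 = 176
ΔF = 176 − 141 = 35; ΔT = 1199 − 1187 = 12
Score = (-2)·35 + 2·12 = -46

-46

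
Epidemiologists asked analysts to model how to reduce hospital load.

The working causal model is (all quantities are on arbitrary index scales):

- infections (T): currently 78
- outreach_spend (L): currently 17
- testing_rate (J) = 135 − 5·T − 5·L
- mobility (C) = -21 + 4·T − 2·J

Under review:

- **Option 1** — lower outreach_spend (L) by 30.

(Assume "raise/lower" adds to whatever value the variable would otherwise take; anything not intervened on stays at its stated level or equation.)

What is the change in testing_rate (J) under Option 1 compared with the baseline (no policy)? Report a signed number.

Baseline:
  T = 78
  L = 17
  J = 135 − 5·78 − 5·17 = -340
Option 1 (L − 30):
  T = 78
  L = 17 − 30 = -13
  J = 135 − 5·78 − 5·(-13) = -190
Change in J: -190 − (-340) = 150

150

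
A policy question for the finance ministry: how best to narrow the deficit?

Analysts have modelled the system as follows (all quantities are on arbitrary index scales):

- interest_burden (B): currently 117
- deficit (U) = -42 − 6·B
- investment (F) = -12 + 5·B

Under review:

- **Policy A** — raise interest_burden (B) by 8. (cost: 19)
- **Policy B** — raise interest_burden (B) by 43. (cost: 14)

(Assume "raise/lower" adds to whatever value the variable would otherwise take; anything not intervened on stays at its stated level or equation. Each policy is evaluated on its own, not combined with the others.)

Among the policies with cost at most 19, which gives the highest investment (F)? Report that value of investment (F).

Policy A (B + 8):
  B = 117 + 8 = 125
  F = -12 + 5·125 = 613
Policy B (B + 43):
  B = 117 + 43 = 160
  F = -12 + 5·160 = 788
Comparing — Policy A: F=613, Policy B: F=788. Highest is 788 (Policy B).

788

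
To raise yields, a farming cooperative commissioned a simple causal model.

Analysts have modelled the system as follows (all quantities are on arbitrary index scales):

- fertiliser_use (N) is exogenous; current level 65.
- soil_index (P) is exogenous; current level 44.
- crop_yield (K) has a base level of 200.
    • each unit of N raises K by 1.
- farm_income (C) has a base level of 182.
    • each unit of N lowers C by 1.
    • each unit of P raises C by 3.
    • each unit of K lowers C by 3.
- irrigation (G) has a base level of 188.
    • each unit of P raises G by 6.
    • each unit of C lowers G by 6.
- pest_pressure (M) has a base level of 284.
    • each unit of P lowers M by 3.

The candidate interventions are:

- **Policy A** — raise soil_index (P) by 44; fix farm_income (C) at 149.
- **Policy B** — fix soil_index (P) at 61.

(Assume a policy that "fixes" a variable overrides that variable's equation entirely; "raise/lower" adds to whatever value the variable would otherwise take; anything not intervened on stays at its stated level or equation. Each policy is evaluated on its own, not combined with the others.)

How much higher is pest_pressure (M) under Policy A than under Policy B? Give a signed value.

Policy A (P + 44, C := 149):
  P = 44 + 44 = 88
  M = 284 − 3·88 = 20
Policy B (P := 61):
  P = 61
  M = 284 − 3·61 = 101
M: 20 − 101 = -81

-81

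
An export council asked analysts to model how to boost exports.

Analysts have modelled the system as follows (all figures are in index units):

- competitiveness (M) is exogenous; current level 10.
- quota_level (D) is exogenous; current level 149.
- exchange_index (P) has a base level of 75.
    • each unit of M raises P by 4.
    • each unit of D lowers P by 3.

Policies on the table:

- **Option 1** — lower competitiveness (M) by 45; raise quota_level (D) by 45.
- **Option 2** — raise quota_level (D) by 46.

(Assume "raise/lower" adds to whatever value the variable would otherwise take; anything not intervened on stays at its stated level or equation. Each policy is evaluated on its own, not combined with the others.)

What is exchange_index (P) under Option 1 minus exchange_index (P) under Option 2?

-177

Option 1 (M − 45, D + 45):
  M = 10 − 45 = -35
  D = 149 + 45 = 194
  P = 75 + 4·(-35) − 3·194 = -647
Option 2 (D + 46):
  M = 10
  D = 149 + 46 = 195
  P = 75 + 4·10 − 3·195 = -470
P: -647 − (-470) = -177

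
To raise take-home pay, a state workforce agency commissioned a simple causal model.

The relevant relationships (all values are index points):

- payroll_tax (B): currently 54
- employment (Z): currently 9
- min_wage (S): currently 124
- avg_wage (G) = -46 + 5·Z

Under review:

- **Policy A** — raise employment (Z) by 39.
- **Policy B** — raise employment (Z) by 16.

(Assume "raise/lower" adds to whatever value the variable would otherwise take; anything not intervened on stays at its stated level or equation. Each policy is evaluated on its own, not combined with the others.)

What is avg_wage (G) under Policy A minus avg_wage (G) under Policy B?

115

Policy A (Z + 39):
  Z = 9 + 39 = 48
  G = -46 + 5·48 = 194
Policy B (Z + 16):
  Z = 9 + 16 = 25
  G = -46 + 5·25 = 79
G: 194 − 79 = 115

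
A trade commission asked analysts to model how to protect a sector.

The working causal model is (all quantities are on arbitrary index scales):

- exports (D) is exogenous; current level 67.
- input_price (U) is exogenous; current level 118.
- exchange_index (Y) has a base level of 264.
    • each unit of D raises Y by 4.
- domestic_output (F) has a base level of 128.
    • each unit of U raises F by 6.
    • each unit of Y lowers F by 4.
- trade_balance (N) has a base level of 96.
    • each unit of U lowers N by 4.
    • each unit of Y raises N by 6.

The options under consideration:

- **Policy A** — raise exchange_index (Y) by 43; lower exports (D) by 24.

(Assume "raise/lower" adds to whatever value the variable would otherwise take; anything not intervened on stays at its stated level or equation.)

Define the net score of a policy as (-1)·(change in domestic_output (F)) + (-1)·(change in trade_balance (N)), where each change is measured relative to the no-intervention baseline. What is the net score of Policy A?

Baseline:
  D = 67
  U = 118
  Y = 264 + 4·67 = 532
  F = 128 + 6·118 − 4·532 = -1292
  N = 96 − 4·118 + 6·532 = 2816
Policy A (Y + 43, D − 24):
  D = 67 − 24 = 43
  U = 118
  Y = 264 + 4·43 (+43 from intervention) = 479
  F = 128 + 6·118 − 4·479 = -1080
  N = 96 − 4·118 + 6·479 = 2498
ΔF = -1080 − (-1292) = 212; ΔN = 2498 − 2816 = -318
Score = (-1)·212 + (-1)·(-318) = 106

106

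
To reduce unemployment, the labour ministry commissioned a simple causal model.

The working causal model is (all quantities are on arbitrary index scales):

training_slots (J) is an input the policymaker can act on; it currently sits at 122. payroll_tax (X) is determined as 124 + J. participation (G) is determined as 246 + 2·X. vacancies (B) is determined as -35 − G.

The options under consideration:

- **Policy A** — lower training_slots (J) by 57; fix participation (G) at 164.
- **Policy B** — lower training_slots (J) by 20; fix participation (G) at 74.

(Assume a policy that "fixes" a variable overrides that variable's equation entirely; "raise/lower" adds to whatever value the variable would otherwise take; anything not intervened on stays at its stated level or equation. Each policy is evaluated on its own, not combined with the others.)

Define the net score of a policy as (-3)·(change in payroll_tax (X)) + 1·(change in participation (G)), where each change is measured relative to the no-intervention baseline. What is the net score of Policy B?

-604

Baseline:
  J = 122
  X = 124 + 122 = 246
  G = 246 + 2·246 = 738
Policy B (J − 20, G := 74):
  J = 122 − 20 = 102
  X = 124 + 102 = 226
  G = 74
ΔX = 226 − 246 = -20; ΔG = 74 − 738 = -664
Score = (-3)·(-20) + 1·(-664) = -604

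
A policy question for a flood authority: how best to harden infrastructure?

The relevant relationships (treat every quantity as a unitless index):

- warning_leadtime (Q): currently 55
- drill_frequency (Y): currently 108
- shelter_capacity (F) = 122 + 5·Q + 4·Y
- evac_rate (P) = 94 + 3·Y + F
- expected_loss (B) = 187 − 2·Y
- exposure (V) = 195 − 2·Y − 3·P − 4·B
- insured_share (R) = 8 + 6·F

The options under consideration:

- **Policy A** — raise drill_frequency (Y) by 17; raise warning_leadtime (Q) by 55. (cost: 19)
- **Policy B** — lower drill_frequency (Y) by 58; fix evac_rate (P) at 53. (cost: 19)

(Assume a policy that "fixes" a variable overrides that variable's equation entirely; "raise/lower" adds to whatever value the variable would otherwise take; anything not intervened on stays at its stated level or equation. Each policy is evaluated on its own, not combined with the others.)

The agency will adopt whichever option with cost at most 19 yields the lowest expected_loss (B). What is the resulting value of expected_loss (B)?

-63

Policy A (Y + 17, Q + 55):
  Y = 108 + 17 = 125
  B = 187 − 2·125 = -63
Policy B (Y − 58, P := 53):
  Y = 108 − 58 = 50
  B = 187 − 2·50 = 87
Comparing — Policy A: B=-63, Policy B: B=87. Lowest is -63 (Policy A).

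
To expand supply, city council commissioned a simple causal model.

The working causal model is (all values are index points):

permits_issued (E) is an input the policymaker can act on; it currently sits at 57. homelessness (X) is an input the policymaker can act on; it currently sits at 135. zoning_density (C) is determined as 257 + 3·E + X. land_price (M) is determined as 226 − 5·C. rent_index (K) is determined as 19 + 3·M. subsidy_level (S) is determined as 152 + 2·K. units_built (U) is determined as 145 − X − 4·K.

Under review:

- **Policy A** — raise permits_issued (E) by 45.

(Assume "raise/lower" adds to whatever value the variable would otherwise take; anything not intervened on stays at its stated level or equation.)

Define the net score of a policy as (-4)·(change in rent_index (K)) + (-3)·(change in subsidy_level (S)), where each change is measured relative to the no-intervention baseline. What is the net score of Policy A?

Baseline:
  E = 57
  X = 135
  C = 257 + 3·57 + 135 = 563
  M = 226 − 5·563 = -2589
  K = 19 + 3·(-2589) = -7748
  S = 152 + 2·(-7748) = -15344
Policy A (E + 45):
  E = 57 + 45 = 102
  X = 135
  C = 257 + 3·102 + 135 = 698
  M = 226 − 5·698 = -3264
  K = 19 + 3·(-3264) = -9773
  S = 152 + 2·(-9773) = -19394
ΔK = -9773 − (-7748) = -2025; ΔS = -19394 − (-15344) = -4050
Score = (-4)·(-2025) + (-3)·(-4050) = 20250

20250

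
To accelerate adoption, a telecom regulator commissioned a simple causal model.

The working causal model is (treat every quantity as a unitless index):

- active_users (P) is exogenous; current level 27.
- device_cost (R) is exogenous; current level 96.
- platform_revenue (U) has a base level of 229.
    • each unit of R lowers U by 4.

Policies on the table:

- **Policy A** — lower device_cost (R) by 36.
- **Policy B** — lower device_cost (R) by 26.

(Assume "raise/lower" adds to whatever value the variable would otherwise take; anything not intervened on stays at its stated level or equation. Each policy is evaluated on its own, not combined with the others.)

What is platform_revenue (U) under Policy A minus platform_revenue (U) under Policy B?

Policy A (R − 36):
  R = 96 − 36 = 60
  U = 229 − 4·60 = -11
Policy B (R − 26):
  R = 96 − 26 = 70
  U = 229 − 4·70 = -51
U: -11 − (-51) = 40

40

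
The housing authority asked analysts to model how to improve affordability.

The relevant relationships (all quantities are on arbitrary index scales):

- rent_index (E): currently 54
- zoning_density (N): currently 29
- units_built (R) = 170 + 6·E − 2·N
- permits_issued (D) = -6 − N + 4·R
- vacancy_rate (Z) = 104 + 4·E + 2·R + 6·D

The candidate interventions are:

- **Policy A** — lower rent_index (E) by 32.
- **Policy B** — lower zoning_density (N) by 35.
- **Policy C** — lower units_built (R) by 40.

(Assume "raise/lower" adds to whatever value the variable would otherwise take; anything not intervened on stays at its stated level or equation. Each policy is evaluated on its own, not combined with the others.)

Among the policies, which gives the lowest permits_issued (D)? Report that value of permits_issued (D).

Policy A (E − 32):
  E = 54 − 32 = 22
  N = 29
  R = 170 + 6·22 − 2·29 = 244
  D = -6 − 29 + 4·244 = 941
Policy B (N − 35):
  E = 54
  N = 29 − 35 = -6
  R = 170 + 6·54 − 2·(-6) = 506
  D = -6 − (-6) + 4·506 = 2024
Policy C (R − 40):
  E = 54
  N = 29
  R = 170 + 6·54 − 2·29 (−40 from intervention) = 396
  D = -6 − 29 + 4·396 = 1549
Comparing — Policy A: D=941, Policy B: D=2024, Policy C: D=1549. Lowest is 941 (Policy A).

941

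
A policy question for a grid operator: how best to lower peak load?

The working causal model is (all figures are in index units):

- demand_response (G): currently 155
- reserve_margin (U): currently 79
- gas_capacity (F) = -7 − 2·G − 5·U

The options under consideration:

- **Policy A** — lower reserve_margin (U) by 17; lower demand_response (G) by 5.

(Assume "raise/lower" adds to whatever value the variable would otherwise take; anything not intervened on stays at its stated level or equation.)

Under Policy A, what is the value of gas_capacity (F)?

Policy A (U − 17, G − 5):
  G = 155 − 5 = 150
  U = 79 − 17 = 62
  F = -7 − 2·150 − 5·62 = -617

-617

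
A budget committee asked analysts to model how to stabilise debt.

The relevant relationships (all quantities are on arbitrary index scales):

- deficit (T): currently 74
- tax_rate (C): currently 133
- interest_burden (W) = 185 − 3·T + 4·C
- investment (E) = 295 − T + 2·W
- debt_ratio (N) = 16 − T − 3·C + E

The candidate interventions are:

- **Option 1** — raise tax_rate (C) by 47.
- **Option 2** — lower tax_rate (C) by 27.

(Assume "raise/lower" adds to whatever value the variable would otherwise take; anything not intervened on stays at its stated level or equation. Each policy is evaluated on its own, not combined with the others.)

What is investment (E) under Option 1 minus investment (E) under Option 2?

Option 1 (C + 47):
  T = 74
  C = 133 + 47 = 180
  W = 185 − 3·74 + 4·180 = 683
  E = 295 − 74 + 2·683 = 1587
Option 2 (C − 27):
  T = 74
  C = 133 − 27 = 106
  W = 185 − 3·74 + 4·106 = 387
  E = 295 − 74 + 2·387 = 995
E: 1587 − 995 = 592

592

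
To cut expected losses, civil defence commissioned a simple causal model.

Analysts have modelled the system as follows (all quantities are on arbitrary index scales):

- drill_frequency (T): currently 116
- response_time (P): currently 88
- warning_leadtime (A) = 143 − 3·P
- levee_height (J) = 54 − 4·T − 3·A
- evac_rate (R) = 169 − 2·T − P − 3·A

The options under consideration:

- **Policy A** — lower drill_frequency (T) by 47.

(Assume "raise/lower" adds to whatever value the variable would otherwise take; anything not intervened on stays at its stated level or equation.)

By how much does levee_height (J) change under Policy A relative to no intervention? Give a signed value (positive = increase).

188

Baseline:
  T = 116
  P = 88
  A = 143 − 3·88 = -121
  J = 54 − 4·116 − 3·(-121) = -47
Policy A (T − 47):
  T = 116 − 47 = 69
  P = 88
  A = 143 − 3·88 = -121
  J = 54 − 4·69 − 3·(-121) = 141
Change in J: 141 − (-47) = 188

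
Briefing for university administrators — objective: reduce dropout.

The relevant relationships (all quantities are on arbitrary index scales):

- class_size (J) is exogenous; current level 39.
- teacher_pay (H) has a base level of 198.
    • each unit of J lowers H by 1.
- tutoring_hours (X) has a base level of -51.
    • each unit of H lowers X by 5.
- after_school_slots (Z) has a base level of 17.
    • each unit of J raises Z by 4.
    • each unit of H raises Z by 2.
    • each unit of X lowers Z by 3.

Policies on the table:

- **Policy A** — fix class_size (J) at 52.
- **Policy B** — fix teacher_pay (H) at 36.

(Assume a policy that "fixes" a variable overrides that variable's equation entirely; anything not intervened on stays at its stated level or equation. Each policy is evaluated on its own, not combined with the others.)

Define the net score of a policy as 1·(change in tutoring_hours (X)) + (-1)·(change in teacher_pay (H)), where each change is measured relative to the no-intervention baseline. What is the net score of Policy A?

Baseline:
  J = 39
  H = 198 − 39 = 159
  X = -51 − 5·159 = -846
Policy A (J := 52):
  J = 52
  H = 198 − 52 = 146
  X = -51 − 5·146 = -781
ΔX = -781 − (-846) = 65; ΔH = 146 − 159 = -13
Score = 1·65 + (-1)·(-13) = 78

78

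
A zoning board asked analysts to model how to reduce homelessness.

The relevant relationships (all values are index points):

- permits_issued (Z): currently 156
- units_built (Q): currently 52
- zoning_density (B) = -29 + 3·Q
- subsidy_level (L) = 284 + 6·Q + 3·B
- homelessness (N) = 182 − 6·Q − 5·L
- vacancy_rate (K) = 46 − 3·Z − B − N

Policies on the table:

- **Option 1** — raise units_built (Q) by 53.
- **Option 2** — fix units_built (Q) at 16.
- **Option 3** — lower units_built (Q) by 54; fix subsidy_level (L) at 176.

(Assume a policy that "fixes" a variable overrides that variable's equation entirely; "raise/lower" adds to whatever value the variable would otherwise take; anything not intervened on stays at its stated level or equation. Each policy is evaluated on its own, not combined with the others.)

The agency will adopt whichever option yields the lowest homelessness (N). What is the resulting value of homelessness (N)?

-9308

Option 1 (Q + 53):
  Q = 52 + 53 = 105
  B = -29 + 3·105 = 286
  L = 284 + 6·105 + 3·286 = 1772
  N = 182 − 6·105 − 5·1772 = -9308
Option 2 (Q := 16):
  Q = 16
  B = -29 + 3·16 = 19
  L = 284 + 6·16 + 3·19 = 437
  N = 182 − 6·16 − 5·437 = -2099
Option 3 (Q − 54, L := 176):
  Q = 52 − 54 = -2
  B = -29 + 3·(-2) = -35
  L = 176
  N = 182 − 6·(-2) − 5·176 = -686
Comparing — Option 1: N=-9308, Option 2: N=-2099, Option 3: N=-686. Lowest is -9308 (Option 1).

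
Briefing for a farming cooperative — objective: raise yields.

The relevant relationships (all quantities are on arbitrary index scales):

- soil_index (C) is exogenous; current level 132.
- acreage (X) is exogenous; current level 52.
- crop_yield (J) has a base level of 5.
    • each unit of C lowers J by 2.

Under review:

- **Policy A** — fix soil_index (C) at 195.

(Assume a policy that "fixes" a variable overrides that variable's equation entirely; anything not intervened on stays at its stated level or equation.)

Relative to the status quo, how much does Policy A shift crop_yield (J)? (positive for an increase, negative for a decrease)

-126

Baseline:
  C = 132
  J = 5 − 2·132 = -259
Policy A (C := 195):
  C = 195
  J = 5 − 2·195 = -385
Change in J: -385 − (-259) = -126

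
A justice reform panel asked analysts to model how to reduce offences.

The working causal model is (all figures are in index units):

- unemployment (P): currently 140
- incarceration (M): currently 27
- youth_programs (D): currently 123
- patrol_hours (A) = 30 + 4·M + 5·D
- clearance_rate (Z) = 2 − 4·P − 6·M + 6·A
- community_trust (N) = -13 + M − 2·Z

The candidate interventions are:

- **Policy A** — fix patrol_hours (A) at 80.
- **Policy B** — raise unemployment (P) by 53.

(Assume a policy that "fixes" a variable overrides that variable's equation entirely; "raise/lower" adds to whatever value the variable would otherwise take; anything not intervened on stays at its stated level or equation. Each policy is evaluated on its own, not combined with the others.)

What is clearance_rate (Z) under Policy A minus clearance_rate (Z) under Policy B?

Policy A (A := 80):
  P = 140
  M = 27
  D = 123
  A = 80
  Z = 2 − 4·140 − 6·27 + 6·80 = -240
Policy B (P + 53):
  P = 140 + 53 = 193
  M = 27
  D = 123
  A = 30 + 4·27 + 5·123 = 753
  Z = 2 − 4·193 − 6·27 + 6·753 = 3586
Z: -240 − 3586 = -3826

-3826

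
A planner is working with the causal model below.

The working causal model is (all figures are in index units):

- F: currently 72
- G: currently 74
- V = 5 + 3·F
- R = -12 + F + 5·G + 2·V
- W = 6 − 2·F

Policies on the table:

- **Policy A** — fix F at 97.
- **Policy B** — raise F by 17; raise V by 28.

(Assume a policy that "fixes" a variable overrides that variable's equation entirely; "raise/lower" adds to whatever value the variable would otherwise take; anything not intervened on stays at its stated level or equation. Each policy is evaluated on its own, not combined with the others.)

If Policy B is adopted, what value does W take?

Policy B (F + 17, V + 28):
  F = 72 + 17 = 89
  W = 6 − 2·89 = -172

-172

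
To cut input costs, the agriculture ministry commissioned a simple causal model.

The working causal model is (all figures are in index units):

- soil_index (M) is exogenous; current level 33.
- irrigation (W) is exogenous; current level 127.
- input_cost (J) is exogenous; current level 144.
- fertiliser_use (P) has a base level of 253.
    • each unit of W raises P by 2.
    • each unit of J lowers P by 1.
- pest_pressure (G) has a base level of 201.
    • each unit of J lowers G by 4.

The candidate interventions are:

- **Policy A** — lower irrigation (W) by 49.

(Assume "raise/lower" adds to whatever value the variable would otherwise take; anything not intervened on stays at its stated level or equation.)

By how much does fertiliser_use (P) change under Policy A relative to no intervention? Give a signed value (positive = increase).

-98

Baseline:
  W = 127
  J = 144
  P = 253 + 2·127 − 144 = 363
Policy A (W − 49):
  W = 127 − 49 = 78
  J = 144
  P = 253 + 2·78 − 144 = 265
Change in P: 265 − 363 = -98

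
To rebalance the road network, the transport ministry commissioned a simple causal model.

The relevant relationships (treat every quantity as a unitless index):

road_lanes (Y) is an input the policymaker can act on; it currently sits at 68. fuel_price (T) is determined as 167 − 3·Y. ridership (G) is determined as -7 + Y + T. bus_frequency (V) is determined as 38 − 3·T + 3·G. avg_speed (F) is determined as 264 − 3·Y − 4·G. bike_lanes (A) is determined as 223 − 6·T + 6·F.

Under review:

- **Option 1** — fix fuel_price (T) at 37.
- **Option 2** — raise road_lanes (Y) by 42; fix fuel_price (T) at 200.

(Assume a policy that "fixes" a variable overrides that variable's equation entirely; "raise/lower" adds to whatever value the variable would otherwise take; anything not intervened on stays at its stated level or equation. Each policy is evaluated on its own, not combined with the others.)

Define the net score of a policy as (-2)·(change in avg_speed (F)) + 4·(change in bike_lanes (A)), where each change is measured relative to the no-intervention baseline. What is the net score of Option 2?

-33012

Baseline:
  Y = 68
  T = 167 − 3·68 = -37
  G = -7 + 68 + (-37) = 24
  F = 264 − 3·68 − 4·24 = -36
  A = 223 − 6·(-37) + 6·(-36) = 229
Option 2 (Y + 42, T := 200):
  Y = 68 + 42 = 110
  T = 200
  G = -7 + 110 + 200 = 303
  F = 264 − 3·110 − 4·303 = -1278
  A = 223 − 6·200 + 6·(-1278) = -8645
ΔF = -1278 − (-36) = -1242; ΔA = -8645 − 229 = -8874
Score = (-2)·(-1242) + 4·(-8874) = -33012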